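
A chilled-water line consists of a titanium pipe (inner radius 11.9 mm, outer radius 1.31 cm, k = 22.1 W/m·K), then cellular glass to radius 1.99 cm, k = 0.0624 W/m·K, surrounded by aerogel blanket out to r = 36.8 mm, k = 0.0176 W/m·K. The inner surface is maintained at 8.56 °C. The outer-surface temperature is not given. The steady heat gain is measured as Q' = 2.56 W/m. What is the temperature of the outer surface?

Series resistances:
  R'_titanium = ln(0.0131/0.0119)/(2πk) = 0.09607/(2π·22.1) = 6.919×10^-4 m·K/W
  R'_cellular glass = ln(0.0199/0.0131)/(2πk) = 0.4181/(2π·0.0624) = 1.066 m·K/W
  R'_aerogel blanket = ln(0.0368/0.0199)/(2πk) = 0.6148/(2π·0.0176) = 5.559 m·K/W
ΣR = 6.626 m·K/W
ΔT = Q'·ΣR = 2.56 × 6.626 = 16.96 K
Heat flows inward, so T_out = T_in + ΔT = 8.56 + 16.96 = 25.5 °C

T_out = 25.5 °C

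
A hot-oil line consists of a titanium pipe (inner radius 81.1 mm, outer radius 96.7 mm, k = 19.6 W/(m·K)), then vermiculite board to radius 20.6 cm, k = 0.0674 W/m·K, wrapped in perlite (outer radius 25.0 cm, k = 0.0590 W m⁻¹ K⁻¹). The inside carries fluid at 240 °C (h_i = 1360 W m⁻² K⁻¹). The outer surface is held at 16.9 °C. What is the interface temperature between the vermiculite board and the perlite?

T = 67.3 °C

Series thermal resistances, inner to outer:
  R'_conv,in = 1/(2πr h) = 1/(2π·0.0811·1360) = 0.001443 m·K/W
  R'_titanium = ln(0.0967/0.0811)/(2πk) = 0.1759/(2π·19.6) = 0.001429 m·K/W
  R'_vermiculite board = ln(0.206/0.0967)/(2πk) = 0.7563/(2π·0.0674) = 1.786 m·K/W
  R'_perlite = ln(0.250/0.206)/(2πk) = 0.1936/(2π·0.0590) = 0.5222 m·K/W
ΣR = 0.001443 + 0.001429 + 1.786 + 0.5222 = 2.311 m·K/W
Q' = ΔT/ΣR = (240 °C − 16.9 °C)/2.311 = 96.54 W/m
From the inner boundary to the vermiculite board/perlite interface, ΣR_partial = 1.789 m·K/W.
T_interface = T_in − Q'·ΣR_partial = 240 °C − (96.54)(1.789) = 67.3 °C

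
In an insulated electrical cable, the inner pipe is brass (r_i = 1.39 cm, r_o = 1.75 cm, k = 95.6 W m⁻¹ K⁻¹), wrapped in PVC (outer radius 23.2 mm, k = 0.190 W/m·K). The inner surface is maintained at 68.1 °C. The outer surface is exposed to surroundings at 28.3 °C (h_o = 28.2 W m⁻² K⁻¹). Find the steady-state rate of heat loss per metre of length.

Q' = 82.9 W/m

Series thermal resistances, inner to outer:
  R'_brass = ln(0.0175/0.0139)/(2πk) = 0.2303/(2π·95.6) = 3.834×10^-4 m·K/W
  R'_PVC = ln(0.0232/0.0175)/(2πk) = 0.2820/(2π·0.190) = 0.2362 m·K/W
  R'_conv,out = 1/(2πr h) = 1/(2π·0.0232·28.2) = 0.2433 m·K/W
ΣR = 3.834×10^-4 + 0.2362 + 0.2433 = 0.4799 m·K/W
Q' = ΔT/ΣR = (68.1 °C − 28.3 °C)/0.4799 = 82.9 W/m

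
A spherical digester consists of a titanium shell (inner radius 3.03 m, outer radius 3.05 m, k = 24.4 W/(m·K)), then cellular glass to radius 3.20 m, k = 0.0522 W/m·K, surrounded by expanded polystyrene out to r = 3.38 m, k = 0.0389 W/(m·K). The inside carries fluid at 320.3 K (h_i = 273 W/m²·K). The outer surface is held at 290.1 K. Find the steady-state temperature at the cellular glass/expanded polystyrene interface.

T = 308.0 K

Resistance network (inner→outer):
  R_conv,in = 1/(4πr²h) = 1/(4π·3.03²·273) = 3.175×10^-5 K/W
  R_titanium = (1/3.03 − 1/3.05)/(4πk) = 0.002164/(4π·24.4) = 7.058×10^-6 K/W
  R_cellular glass = (1/3.05 − 1/3.20)/(4πk) = 0.01537/(4π·0.0522) = 0.02343 K/W
  R_expanded polystyrene = (1/3.20 − 1/3.38)/(4πk) = 0.01664/(4π·0.0389) = 0.03404 K/W
ΣR = 3.175×10^-5 + 7.058×10^-6 + 0.02343 + 0.03404 = 0.05751 K/W
Q = ΔT/ΣR = (320.3 K − 290.1 K)/0.05751 = 525.1 W
From the inner boundary to the cellular glass/expanded polystyrene interface, ΣR_partial = 0.02347 K/W.
T_interface = T_in − Q·ΣR_partial = 320.3 K − (525.1)(0.02347) = 308.0 K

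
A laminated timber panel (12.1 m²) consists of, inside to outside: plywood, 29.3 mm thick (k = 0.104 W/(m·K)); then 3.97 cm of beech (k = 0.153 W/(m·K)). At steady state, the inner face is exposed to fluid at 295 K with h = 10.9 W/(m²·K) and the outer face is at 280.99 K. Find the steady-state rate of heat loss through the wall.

Resistance network (inner→outer):
  R_conv,in = 1/(hA) = 1/(10.9·12.1) = 0.007582 K/W
  R_plywood = L/(kA) = 0.0293/(0.104·12.1) = 0.02328 K/W
  R_beech = L/(kA) = 0.0397/(0.153·12.1) = 0.02144 K/W
ΣR = 0.007582 + 0.02328 + 0.02144 = 0.05230 K/W
Q = ΔT/ΣR = (295 K − 280.99 K)/0.05230 = 268 W

Q = 268 W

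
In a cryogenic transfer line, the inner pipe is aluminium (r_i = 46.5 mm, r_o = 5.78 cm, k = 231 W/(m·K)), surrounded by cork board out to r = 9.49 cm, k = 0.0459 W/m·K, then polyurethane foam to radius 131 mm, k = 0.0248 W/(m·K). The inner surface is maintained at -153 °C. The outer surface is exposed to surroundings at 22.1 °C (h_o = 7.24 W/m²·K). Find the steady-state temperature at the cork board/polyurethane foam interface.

T = -76.9 °C

Treat each layer as a resistance in series:
  R'_aluminium = ln(0.0578/0.0465)/(2πk) = 0.2175/(2π·231) = 1.499×10^-4 m·K/W
  R'_cork board = ln(0.0949/0.0578)/(2πk) = 0.4958/(2π·0.0459) = 1.719 m·K/W
  R'_polyurethane foam = ln(0.131/0.0949)/(2πk) = 0.3224/(2π·0.0248) = 2.069 m·K/W
  R'_conv,out = 1/(2πr h) = 1/(2π·0.131·7.24) = 0.1678 m·K/W
ΣR = 1.499×10^-4 + 1.719 + 2.069 + 0.1678 = 3.956 m·K/W
Q' = ΔT/ΣR = (-153 °C − 22.1 °C)/3.956 = -44.26 W/m
From the inner boundary to the cork board/polyurethane foam interface, ΣR_partial = 1.719 m·K/W.
T_interface = T_in − Q'·ΣR_partial = -153 °C − (-44.26)(1.719) = -76.9 °C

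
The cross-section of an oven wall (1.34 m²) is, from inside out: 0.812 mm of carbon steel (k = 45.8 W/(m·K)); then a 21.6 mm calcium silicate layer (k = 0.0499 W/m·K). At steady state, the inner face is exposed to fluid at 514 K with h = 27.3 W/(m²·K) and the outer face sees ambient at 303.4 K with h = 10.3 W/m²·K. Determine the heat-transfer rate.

Q = 498 W

Resistance network (inner→outer):
  R_conv,in = 1/(hA) = 1/(27.3·1.34) = 0.02734 K/W
  R_carbon steel = L/(kA) = 8.12×10^-4/(45.8·1.34) = 1.323×10^-5 K/W
  R_calcium silicate = L/(kA) = 0.0216/(0.0499·1.34) = 0.3230 K/W
  R_conv,out = 1/(hA) = 1/(10.3·1.34) = 0.07245 K/W
ΣR = 0.02734 + 1.323×10^-5 + 0.3230 + 0.07245 = 0.4228 K/W
Q = ΔT/ΣR = (514 K − 303.4 K)/0.4228 = 498 W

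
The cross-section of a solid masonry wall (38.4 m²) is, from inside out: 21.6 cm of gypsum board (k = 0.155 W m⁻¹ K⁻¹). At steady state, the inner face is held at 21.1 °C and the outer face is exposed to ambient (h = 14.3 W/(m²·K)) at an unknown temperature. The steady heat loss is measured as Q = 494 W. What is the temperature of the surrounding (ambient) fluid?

T_out = 2.27 °C

Sum the resistances:
  R_gypsum board = L/(kA) = 0.216/(0.155·38.4) = 0.03629 K/W
  R_conv,out = 1/(hA) = 1/(14.3·38.4) = 0.001821 K/W
ΣR = 0.03811 K/W
ΔT = Q·ΣR = 494 × 0.03811 = 18.83 K
Heat flows outward, so T_out = T_in − ΔT = 21.1 − 18.83 = 2.27 °C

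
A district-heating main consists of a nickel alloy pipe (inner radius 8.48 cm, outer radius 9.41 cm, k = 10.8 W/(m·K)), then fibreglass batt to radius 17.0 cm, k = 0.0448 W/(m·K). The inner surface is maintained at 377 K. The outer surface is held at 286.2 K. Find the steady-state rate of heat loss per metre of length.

Resistance network (inner→outer):
  R'_nickel alloy = ln(0.0941/0.0848)/(2πk) = 0.1041/(2π·10.8) = 0.001534 m·K/W
  R'_fibreglass batt = ln(0.170/0.0941)/(2πk) = 0.5914/(2π·0.0448) = 2.101 m·K/W
ΣR = 0.001534 + 2.101 = 2.103 m·K/W
Q' = ΔT/ΣR = (377 K − 286.2 K)/2.103 = 43.2 W/m

Q' = 43.2 W/m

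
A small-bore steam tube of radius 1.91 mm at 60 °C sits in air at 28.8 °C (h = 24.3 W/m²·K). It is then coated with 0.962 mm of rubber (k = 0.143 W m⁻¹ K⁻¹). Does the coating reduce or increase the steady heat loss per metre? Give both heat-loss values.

increases: 9.10 → 11.4 W/m

Critical radius for a cylinder: r_cr = k/h = 0.00588 m = 0.588 cm.
Outer radius after coating: r₂ = 0.00191 + 9.62×10^-4 = 0.002872 m.
Since r₁ < r_cr and r₂ ≤ r_cr, the coating moves toward the maximum at r_cr — heat loss rises.
Bare: R = 1/(2πr₁h) = 3.429 m·K/W; Q = 31.2/3.429 = 9.10 W/m.
Coated: R = R_cond + R_conv = 2.734 m·K/W; Q = 31.2/2.734 = 11.4 W/m.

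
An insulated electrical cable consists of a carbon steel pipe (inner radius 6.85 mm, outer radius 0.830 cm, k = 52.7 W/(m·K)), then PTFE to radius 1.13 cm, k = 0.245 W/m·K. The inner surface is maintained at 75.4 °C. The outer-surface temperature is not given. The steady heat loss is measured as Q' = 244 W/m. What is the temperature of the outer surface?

Series resistances:
  R'_carbon steel = ln(0.00830/0.00685)/(2πk) = 0.1920/(2π·52.7) = 5.799×10^-4 m·K/W
  R'_PTFE = ln(0.0113/0.00830)/(2πk) = 0.3085/(2π·0.245) = 0.2004 m·K/W
ΣR = 0.2010 m·K/W
ΔT = Q'·ΣR = 244 × 0.2010 = 49.04 K
Heat flows outward, so T_out = T_in − ΔT = 75.4 − 49.04 = 26.4 °C

T_out = 26.4 °C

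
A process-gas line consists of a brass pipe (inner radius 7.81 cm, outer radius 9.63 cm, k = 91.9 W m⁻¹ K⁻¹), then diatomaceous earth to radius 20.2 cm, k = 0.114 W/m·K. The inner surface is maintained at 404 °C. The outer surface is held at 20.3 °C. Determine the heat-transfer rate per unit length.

Series thermal resistances, inner to outer:
  R'_brass = ln(0.0963/0.0781)/(2πk) = 0.2095/(2π·91.9) = 3.628×10^-4 m·K/W
  R'_diatomaceous earth = ln(0.202/0.0963)/(2πk) = 0.7408/(2π·0.114) = 1.034 m·K/W
ΣR = 3.628×10^-4 + 1.034 = 1.034 m·K/W
Q' = ΔT/ΣR = (404 °C − 20.3 °C)/1.034 = 371 W/m

Q' = 371 W/m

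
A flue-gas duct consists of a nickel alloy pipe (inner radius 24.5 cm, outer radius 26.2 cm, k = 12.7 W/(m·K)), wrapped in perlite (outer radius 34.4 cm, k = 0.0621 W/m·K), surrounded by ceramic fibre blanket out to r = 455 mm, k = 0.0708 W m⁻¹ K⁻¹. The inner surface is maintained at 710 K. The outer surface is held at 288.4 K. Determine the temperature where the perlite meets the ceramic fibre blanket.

T = 488 K

Treat each layer as a resistance in series:
  R'_nickel alloy = ln(0.262/0.245)/(2πk) = 0.06709/(2π·12.7) = 8.407×10^-4 m·K/W
  R'_perlite = ln(0.344/0.262)/(2πk) = 0.2723/(2π·0.0621) = 0.6979 m·K/W
  R'_ceramic fibre blanket = ln(0.455/0.344)/(2πk) = 0.2797/(2π·0.0708) = 0.6287 m·K/W
ΣR = 8.407×10^-4 + 0.6979 + 0.6287 = 1.327 m·K/W
Q' = ΔT/ΣR = (710 K − 288.4 K)/1.327 = 317.7 W/m
From the inner boundary to the perlite/ceramic fibre blanket interface, ΣR_partial = 0.6987 m·K/W.
T_interface = T_in − Q'·ΣR_partial = 710 K − (317.7)(0.6987) = 488 K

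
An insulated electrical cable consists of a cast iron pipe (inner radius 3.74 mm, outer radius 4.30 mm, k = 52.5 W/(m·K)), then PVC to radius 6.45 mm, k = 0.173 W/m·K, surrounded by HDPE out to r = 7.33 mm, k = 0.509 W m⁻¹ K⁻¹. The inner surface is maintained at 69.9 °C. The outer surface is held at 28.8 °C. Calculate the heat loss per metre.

Q' = 99.4 W/m

Treat each layer as a resistance in series:
  R'_cast iron = ln(0.00430/0.00374)/(2πk) = 0.1395/(2π·52.5) = 4.230×10^-4 m·K/W
  R'_PVC = ln(0.00645/0.00430)/(2πk) = 0.4055/(2π·0.173) = 0.3730 m·K/W
  R'_HDPE = ln(0.00733/0.00645)/(2πk) = 0.1279/(2π·0.509) = 0.03999 m·K/W
ΣR = 4.230×10^-4 + 0.3730 + 0.03999 = 0.4134 m·K/W
Q' = ΔT/ΣR = (69.9 °C − 28.8 °C)/0.4134 = 99.4 W/m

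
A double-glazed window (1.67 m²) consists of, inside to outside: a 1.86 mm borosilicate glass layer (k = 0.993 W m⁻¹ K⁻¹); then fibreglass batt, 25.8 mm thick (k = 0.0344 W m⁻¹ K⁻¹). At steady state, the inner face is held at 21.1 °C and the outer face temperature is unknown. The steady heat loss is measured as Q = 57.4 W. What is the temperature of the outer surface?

T_out = -4.74 °C

Series resistances:
  R_borosilicate glass = L/(kA) = 0.00186/(0.993·1.67) = 0.001122 K/W
  R_fibreglass batt = L/(kA) = 0.0258/(0.0344·1.67) = 0.4491 K/W
ΣR = 0.4502 K/W
ΔT = Q·ΣR = 57.4 × 0.4502 = 25.84 K
Heat flows outward, so T_out = T_in − ΔT = 21.1 − 25.84 = -4.74 °C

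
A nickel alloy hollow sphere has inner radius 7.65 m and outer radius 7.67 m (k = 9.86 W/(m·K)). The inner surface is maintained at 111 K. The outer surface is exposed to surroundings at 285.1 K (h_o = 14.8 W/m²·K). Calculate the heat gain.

Treat each layer as a resistance in series:
  R_nickel alloy = (1/7.65 − 1/7.67)/(4πk) = 3.409×10^-4/(4π·9.86) = 2.751×10^-6 K/W
  R_conv,out = 1/(4πr²h) = 1/(4π·7.67²·14.8) = 9.140×10^-5 K/W
ΣR = 2.751×10^-6 + 9.140×10^-5 = 9.415×10^-5 K/W
Q = ΔT/ΣR = (111 K − 285.1 K)/9.415×10^-5 = -1.85×10^6 W
(Negative Q ⇒ heat flows inward; heat gain = 1.85×10^6 W.)

Q = 1850 kW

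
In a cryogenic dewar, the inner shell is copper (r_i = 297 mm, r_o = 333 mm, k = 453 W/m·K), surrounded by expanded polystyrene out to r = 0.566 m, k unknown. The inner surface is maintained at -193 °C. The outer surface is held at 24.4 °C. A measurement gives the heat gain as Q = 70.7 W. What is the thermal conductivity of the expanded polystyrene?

ΣR = ΔT/Q = |-193 − 24.4|/70.7 = 3.075 K/W
Known resistances:
  R_copper = (1/0.297 − 1/0.333)/(4πk) = 0.3640/(4π·453) = 6.394×10^-5 K/W
R_expanded polystyrene = ΣR − ΣR_known = 3.075 − 6.394×10^-5 = 3.075 K/W
(1/r₁−1/r₂)/(4πk) = 3.075 ⇒ k = 1.236/(4π·3.075) = 0.0320 W/m·K

k = 0.0320 W/m·K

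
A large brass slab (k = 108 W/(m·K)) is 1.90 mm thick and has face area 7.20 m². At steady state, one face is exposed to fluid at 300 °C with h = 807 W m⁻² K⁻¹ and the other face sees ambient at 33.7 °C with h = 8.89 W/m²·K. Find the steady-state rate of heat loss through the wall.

Q = 16900 W

Series thermal resistances, inner to outer:
  R_conv,in = 1/(hA) = 1/(807·7.20) = 1.721×10^-4 K/W
  R_brass = L/(kA) = 0.00190/(108·7.20) = 2.443×10^-6 K/W
  R_conv,out = 1/(hA) = 1/(8.89·7.20) = 0.01562 K/W
ΣR = 1.721×10^-4 + 2.443×10^-6 + 0.01562 = 0.01579 K/W
Q = ΔT/ΣR = (300 °C − 33.7 °C)/0.01579 = 16900 W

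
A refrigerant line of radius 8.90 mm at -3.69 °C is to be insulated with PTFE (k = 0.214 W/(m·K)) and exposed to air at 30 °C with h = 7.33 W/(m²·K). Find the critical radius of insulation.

For a cylinder, r_cr = k_ins/h = 0.214/7.33 = 0.0292 m = 2.92 cm

r_cr = 2.92 cm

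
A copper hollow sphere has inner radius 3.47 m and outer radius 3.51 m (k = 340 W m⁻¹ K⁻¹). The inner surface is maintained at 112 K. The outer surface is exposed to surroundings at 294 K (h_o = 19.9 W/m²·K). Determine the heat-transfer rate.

Series thermal resistances, inner to outer:
  R_copper = (1/3.47 − 1/3.51)/(4πk) = 0.003284/(4π·340) = 7.687×10^-7 K/W
  R_conv,out = 1/(4πr²h) = 1/(4π·3.51²·19.9) = 3.246×10^-4 K/W
ΣR = 7.687×10^-7 + 3.246×10^-4 = 3.254×10^-4 K/W
Q = ΔT/ΣR = (112 K − 294 K)/3.254×10^-4 = -5.59×10^5 W
(Negative Q ⇒ heat flows inward; heat gain = 5.59×10^5 W.)

Q = 5.59×10^5 W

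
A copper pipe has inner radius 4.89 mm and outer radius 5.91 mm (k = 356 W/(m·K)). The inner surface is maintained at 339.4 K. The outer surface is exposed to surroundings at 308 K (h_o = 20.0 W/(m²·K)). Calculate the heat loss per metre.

Q' = 23.3 W/m

Resistance network (inner→outer):
  R'_copper = ln(0.00591/0.00489)/(2πk) = 0.1895/(2π·356) = 8.470×10^-5 m·K/W
  R'_conv,out = 1/(2πr h) = 1/(2π·0.00591·20.0) = 1.346 m·K/W
ΣR = 8.470×10^-5 + 1.346 = 1.346 m·K/W
Q' = ΔT/ΣR = (339.4 K − 308 K)/1.346 = 23.3 W/m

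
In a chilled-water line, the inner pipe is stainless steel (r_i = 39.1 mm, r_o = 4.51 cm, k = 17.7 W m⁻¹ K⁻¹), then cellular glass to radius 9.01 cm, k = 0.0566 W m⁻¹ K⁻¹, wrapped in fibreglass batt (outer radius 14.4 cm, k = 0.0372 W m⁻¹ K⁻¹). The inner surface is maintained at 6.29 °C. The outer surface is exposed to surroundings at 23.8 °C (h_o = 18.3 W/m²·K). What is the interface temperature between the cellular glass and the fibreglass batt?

T = 14.8 °C

Series thermal resistances, inner to outer:
  R'_stainless steel = ln(0.0451/0.0391)/(2πk) = 0.1428/(2π·17.7) = 0.001284 m·K/W
  R'_cellular glass = ln(0.0901/0.0451)/(2πk) = 0.6920/(2π·0.0566) = 1.946 m·K/W
  R'_fibreglass batt = ln(0.144/0.0901)/(2πk) = 0.4689/(2π·0.0372) = 2.006 m·K/W
  R'_conv,out = 1/(2πr h) = 1/(2π·0.144·18.3) = 0.06040 m·K/W
ΣR = 0.001284 + 1.946 + 2.006 + 0.06040 = 4.014 m·K/W
Q' = ΔT/ΣR = (6.29 °C − 23.8 °C)/4.014 = -4.362 W/m
From the inner boundary to the cellular glass/fibreglass batt interface, ΣR_partial = 1.947 m·K/W.
T_interface = T_in − Q'·ΣR_partial = 6.29 °C − (-4.362)(1.947) = 14.8 °C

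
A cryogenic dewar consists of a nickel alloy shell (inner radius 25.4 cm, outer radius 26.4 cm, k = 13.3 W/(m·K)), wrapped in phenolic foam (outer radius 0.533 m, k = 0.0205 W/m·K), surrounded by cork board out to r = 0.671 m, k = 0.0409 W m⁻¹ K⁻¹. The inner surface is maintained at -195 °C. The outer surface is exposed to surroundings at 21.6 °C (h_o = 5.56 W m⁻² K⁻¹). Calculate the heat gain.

Series thermal resistances, inner to outer:
  R_nickel alloy = (1/0.254 − 1/0.264)/(4πk) = 0.1491/(4π·13.3) = 8.923×10^-4 K/W
  R_phenolic foam = (1/0.264 − 1/0.533)/(4πk) = 1.912/(4π·0.0205) = 7.421 K/W
  R_cork board = (1/0.533 − 1/0.671)/(4πk) = 0.3859/(4π·0.0409) = 0.7508 K/W
  R_conv,out = 1/(4πr²h) = 1/(4π·0.671²·5.56) = 0.03179 K/W
ΣR = 8.923×10^-4 + 7.421 + 0.7508 + 0.03179 = 8.204 K/W
Q = ΔT/ΣR = (-195 °C − 21.6 °C)/8.204 = -26.4 W
(Negative Q ⇒ heat flows inward; heat gain = 26.4 W.)

Q = 26.4 W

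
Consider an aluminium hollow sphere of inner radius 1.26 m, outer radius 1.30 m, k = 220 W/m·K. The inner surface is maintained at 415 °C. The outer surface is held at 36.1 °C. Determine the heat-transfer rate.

Q = 4.29×10^7 W

Q = 4πk·ΔT/(1/r₁ − 1/r₂) = 4π × 220 × 378.9 / (1/1.26 − 1/1.30) = 4.29×10^7 W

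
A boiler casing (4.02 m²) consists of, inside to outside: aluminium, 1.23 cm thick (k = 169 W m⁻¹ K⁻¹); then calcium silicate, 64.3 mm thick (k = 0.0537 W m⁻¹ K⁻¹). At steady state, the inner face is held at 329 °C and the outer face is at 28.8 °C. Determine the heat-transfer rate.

Series thermal resistances, inner to outer:
  R_aluminium = L/(kA) = 0.0123/(169·4.02) = 1.810×10^-5 K/W
  R_calcium silicate = L/(kA) = 0.0643/(0.0537·4.02) = 0.2979 K/W
ΣR = 1.810×10^-5 + 0.2979 = 0.2979 K/W
Q = ΔT/ΣR = (329 °C − 28.8 °C)/0.2979 = 1010 W

Q = 1010 W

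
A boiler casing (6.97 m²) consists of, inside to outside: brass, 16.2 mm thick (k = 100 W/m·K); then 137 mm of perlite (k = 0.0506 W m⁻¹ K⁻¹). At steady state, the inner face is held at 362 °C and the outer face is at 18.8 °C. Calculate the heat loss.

Q = 883 W

Resistance network (inner→outer):
  R_brass = L/(kA) = 0.0162/(100·6.97) = 2.324×10^-5 K/W
  R_perlite = L/(kA) = 0.137/(0.0506·6.97) = 0.3885 K/W
ΣR = 2.324×10^-5 + 0.3885 = 0.3885 K/W
Q = ΔT/ΣR = (362 °C − 18.8 °C)/0.3885 = 883 W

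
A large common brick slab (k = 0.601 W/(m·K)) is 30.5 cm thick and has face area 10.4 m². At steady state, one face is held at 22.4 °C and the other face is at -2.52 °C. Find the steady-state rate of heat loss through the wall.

Q = kA·ΔT/L = 0.601 × 10.4 × |22.4 °C − -2.52 °C| / 0.305 = 511 W

Q = 511 W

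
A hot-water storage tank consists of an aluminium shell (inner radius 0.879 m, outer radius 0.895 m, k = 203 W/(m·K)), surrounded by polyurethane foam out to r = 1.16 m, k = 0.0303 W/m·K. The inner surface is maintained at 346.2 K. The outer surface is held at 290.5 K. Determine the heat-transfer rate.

Resistance network (inner→outer):
  R_aluminium = (1/0.879 − 1/0.895)/(4πk) = 0.02034/(4π·203) = 7.973×10^-6 K/W
  R_polyurethane foam = (1/0.895 − 1/1.16)/(4πk) = 0.2552/(4π·0.0303) = 0.6704 K/W
ΣR = 7.973×10^-6 + 0.6704 = 0.6704 K/W
Q = ΔT/ΣR = (346.2 K − 290.5 K)/0.6704 = 83.1 W

Q = 83.1 W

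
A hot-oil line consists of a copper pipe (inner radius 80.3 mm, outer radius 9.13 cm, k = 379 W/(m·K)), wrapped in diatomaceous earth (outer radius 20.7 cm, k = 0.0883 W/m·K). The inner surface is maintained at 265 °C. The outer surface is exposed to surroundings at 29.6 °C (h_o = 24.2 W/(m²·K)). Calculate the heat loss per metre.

Q' = 156 W/m

Treat each layer as a resistance in series:
  R'_copper = ln(0.0913/0.0803)/(2πk) = 0.1284/(2π·379) = 5.391×10^-5 m·K/W
  R'_diatomaceous earth = ln(0.207/0.0913)/(2πk) = 0.8186/(2π·0.0883) = 1.475 m·K/W
  R'_conv,out = 1/(2πr h) = 1/(2π·0.207·24.2) = 0.03177 m·K/W
ΣR = 5.391×10^-5 + 1.475 + 0.03177 = 1.507 m·K/W
Q' = ΔT/ΣR = (265 °C − 29.6 °C)/1.507 = 156 W/m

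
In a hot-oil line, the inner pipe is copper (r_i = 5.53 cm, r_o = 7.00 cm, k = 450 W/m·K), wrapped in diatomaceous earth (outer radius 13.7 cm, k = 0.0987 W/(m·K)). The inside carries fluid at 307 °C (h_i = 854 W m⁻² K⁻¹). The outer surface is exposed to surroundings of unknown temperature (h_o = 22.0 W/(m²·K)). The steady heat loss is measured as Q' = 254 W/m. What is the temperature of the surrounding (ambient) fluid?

Sum the resistances:
  R'_conv,in = 1/(2πr h) = 1/(2π·0.0553·854) = 0.003370 m·K/W
  R'_copper = ln(0.0700/0.0553)/(2πk) = 0.2357/(2π·450) = 8.337×10^-5 m·K/W
  R'_diatomaceous earth = ln(0.137/0.0700)/(2πk) = 0.6715/(2π·0.0987) = 1.083 m·K/W
  R'_conv,out = 1/(2πr h) = 1/(2π·0.137·22.0) = 0.05281 m·K/W
ΣR = 1.139 m·K/W
ΔT = Q'·ΣR = 254 × 1.139 = 289.3 K
Heat flows outward, so T_out = T_in − ΔT = 307 − 289.3 = 17.7 °C

T_out = 17.7 °C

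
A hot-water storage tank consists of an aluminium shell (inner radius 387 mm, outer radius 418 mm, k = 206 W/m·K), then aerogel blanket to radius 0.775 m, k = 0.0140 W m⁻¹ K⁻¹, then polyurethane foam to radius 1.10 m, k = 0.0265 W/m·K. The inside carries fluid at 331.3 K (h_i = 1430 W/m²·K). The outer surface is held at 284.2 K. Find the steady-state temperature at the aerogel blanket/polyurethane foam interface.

Resistance network (inner→outer):
  R_conv,in = 1/(4πr²h) = 1/(4π·0.387²·1430) = 3.716×10^-4 K/W
  R_aluminium = (1/0.387 − 1/0.418)/(4πk) = 0.1916/(4π·206) = 7.403×10^-5 K/W
  R_aerogel blanket = (1/0.418 − 1/0.775)/(4πk) = 1.102/(4π·0.0140) = 6.264 K/W
  R_polyurethane foam = (1/0.775 − 1/1.10)/(4πk) = 0.3812/(4π·0.0265) = 1.145 K/W
ΣR = 3.716×10^-4 + 7.403×10^-5 + 6.264 + 1.145 = 7.409 K/W
Q = ΔT/ΣR = (331.3 K − 284.2 K)/7.409 = 6.357 W
From the inner boundary to the aerogel blanket/polyurethane foam interface, ΣR_partial = 6.264 K/W.
T_interface = T_in − Q·ΣR_partial = 331.3 K − (6.357)(6.264) = 291.5 K

T = 291.5 K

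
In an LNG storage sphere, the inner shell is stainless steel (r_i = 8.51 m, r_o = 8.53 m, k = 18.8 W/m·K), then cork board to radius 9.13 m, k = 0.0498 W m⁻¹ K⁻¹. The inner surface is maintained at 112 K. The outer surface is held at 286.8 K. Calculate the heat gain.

Series thermal resistances, inner to outer:
  R_stainless steel = (1/8.51 − 1/8.53)/(4πk) = 2.755×10^-4/(4π·18.8) = 1.166×10^-6 K/W
  R_cork board = (1/8.53 − 1/9.13)/(4πk) = 0.007704/(4π·0.0498) = 0.01231 K/W
ΣR = 1.166×10^-6 + 0.01231 = 0.01231 K/W
Q = ΔT/ΣR = (112 K − 286.8 K)/0.01231 = -14200 W
(Negative Q ⇒ heat flows inward; heat gain = 14200 W.)

Q = 14.2 kW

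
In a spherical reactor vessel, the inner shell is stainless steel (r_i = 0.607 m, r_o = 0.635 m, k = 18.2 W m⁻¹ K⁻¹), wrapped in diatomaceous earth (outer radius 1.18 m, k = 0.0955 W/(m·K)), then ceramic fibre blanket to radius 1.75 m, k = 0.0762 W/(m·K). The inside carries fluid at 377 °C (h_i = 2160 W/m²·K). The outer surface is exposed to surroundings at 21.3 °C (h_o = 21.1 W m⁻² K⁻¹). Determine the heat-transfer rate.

Treat each layer as a resistance in series:
  R_conv,in = 1/(4πr²h) = 1/(4π·0.607²·2160) = 9.999×10^-5 K/W
  R_stainless steel = (1/0.607 − 1/0.635)/(4πk) = 0.07264/(4π·18.2) = 3.176×10^-4 K/W
  R_diatomaceous earth = (1/0.635 − 1/1.18)/(4πk) = 0.7273/(4π·0.0955) = 0.6061 K/W
  R_ceramic fibre blanket = (1/1.18 − 1/1.75)/(4πk) = 0.2760/(4π·0.0762) = 0.2883 K/W
  R_conv,out = 1/(4πr²h) = 1/(4π·1.75²·21.1) = 0.001231 K/W
ΣR = 9.999×10^-5 + 3.176×10^-4 + 0.6061 + 0.2883 + 0.001231 = 0.8960 K/W
Q = ΔT/ΣR = (377 °C − 21.3 °C)/0.8960 = 397 W

Q = 397 W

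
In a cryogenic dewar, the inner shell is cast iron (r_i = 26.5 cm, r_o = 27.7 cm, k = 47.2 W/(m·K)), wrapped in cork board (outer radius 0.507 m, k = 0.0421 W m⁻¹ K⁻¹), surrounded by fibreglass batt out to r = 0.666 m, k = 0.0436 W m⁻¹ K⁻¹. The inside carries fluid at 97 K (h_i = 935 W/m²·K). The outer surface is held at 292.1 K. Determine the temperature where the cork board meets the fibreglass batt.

Treat each layer as a resistance in series:
  R_conv,in = 1/(4πr²h) = 1/(4π·0.265²·935) = 0.001212 K/W
  R_cast iron = (1/0.265 − 1/0.277)/(4πk) = 0.1635/(4π·47.2) = 2.756×10^-4 K/W
  R_cork board = (1/0.277 − 1/0.507)/(4πk) = 1.638/(4π·0.0421) = 3.096 K/W
  R_fibreglass batt = (1/0.507 − 1/0.666)/(4πk) = 0.4709/(4π·0.0436) = 0.8594 K/W
ΣR = 0.001212 + 2.756×10^-4 + 3.096 + 0.8594 = 3.957 K/W
Q = ΔT/ΣR = (97 K − 292.1 K)/3.957 = -49.31 W
From the inner boundary to the cork board/fibreglass batt interface, ΣR_partial = 3.097 K/W.
T_interface = T_in − Q·ΣR_partial = 97 K − (-49.31)(3.097) = 249.7 K

T = 249.7 K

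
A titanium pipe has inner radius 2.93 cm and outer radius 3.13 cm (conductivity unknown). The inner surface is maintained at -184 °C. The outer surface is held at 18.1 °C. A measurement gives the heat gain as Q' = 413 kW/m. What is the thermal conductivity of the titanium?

ΣR = ΔT/Q' = |-184 − 18.1|/4.13×10^5 = 4.893×10^-4 m·K/W
ln(r₂/r₁)/(2πk) = 4.893×10^-4 ⇒ k = 0.06603/(2π·4.893×10^-4) = 21.5 W/m·K

k = 21.5 W/m·K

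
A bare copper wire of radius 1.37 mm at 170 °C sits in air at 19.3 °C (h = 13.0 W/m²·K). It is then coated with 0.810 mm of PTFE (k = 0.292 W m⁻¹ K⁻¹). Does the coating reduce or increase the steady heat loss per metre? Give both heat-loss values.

increases: 16.9 → 25.7 W/m

Critical radius for a cylinder: r_cr = k/h = 0.0225 m = 2.25 cm.
Outer radius after coating: r₂ = 0.00137 + 8.10×10^-4 = 0.002180 m.
Since r₁ < r_cr and r₂ ≤ r_cr, the coating moves toward the maximum at r_cr — heat loss rises.
Bare: R = 1/(2πr₁h) = 8.936 m·K/W; Q = 150.7/8.936 = 16.9 W/m.
Coated: R = R_cond + R_conv = 5.869 m·K/W; Q = 150.7/5.869 = 25.7 W/m.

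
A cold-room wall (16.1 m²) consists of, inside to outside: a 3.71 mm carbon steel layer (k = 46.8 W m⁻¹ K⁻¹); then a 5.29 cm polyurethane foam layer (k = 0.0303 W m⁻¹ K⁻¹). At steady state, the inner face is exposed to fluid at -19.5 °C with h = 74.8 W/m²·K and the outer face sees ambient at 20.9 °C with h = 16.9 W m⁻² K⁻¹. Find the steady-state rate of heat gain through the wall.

Q = 358 W

Treat each layer as a resistance in series:
  R_conv,in = 1/(hA) = 1/(74.8·16.1) = 8.304×10^-4 K/W
  R_carbon steel = L/(kA) = 0.00371/(46.8·16.1) = 4.924×10^-6 K/W
  R_polyurethane foam = L/(kA) = 0.0529/(0.0303·16.1) = 0.1084 K/W
  R_conv,out = 1/(hA) = 1/(16.9·16.1) = 0.003675 K/W
ΣR = 8.304×10^-4 + 4.924×10^-6 + 0.1084 + 0.003675 = 0.1129 K/W
Q = ΔT/ΣR = (-19.5 °C − 20.9 °C)/0.1129 = -358 W
(Negative Q ⇒ heat flows inward; heat gain = 358 W.)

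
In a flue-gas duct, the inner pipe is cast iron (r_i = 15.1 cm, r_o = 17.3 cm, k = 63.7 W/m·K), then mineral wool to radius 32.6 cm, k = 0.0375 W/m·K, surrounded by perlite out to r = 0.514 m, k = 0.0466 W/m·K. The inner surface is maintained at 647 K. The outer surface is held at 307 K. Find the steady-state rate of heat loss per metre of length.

Q' = 80.1 W/m

Resistance network (inner→outer):
  R'_cast iron = ln(0.173/0.151)/(2πk) = 0.1360/(2π·63.7) = 3.398×10^-4 m·K/W
  R'_mineral wool = ln(0.326/0.173)/(2πk) = 0.6336/(2π·0.0375) = 2.689 m·K/W
  R'_perlite = ln(0.514/0.326)/(2πk) = 0.4553/(2π·0.0466) = 1.555 m·K/W
ΣR = 3.398×10^-4 + 2.689 + 1.555 = 4.244 m·K/W
Q' = ΔT/ΣR = (647 K − 307 K)/4.244 = 80.1 W/m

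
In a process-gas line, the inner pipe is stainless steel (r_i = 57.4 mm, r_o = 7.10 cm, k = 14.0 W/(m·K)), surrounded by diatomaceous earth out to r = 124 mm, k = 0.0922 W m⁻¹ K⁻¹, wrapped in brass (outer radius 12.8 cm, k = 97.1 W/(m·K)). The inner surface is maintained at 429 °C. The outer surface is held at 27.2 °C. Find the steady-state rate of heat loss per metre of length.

Treat each layer as a resistance in series:
  R'_stainless steel = ln(0.0710/0.0574)/(2πk) = 0.2126/(2π·14.0) = 0.002417 m·K/W
  R'_diatomaceous earth = ln(0.124/0.0710)/(2πk) = 0.5576/(2π·0.0922) = 0.9625 m·K/W
  R'_brass = ln(0.128/0.124)/(2πk) = 0.03175/(2π·97.1) = 5.204×10^-5 m·K/W
ΣR = 0.002417 + 0.9625 + 5.204×10^-5 = 0.9650 m·K/W
Q' = ΔT/ΣR = (429 °C − 27.2 °C)/0.9650 = 416 W/m

Q' = 416 W/m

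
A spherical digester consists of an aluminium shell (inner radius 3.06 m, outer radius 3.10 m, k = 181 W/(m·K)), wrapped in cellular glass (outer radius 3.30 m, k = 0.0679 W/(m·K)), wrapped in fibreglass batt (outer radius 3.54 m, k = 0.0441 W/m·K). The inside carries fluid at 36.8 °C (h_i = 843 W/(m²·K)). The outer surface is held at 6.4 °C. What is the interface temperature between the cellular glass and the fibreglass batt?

Treat each layer as a resistance in series:
  R_conv,in = 1/(4πr²h) = 1/(4π·3.06²·843) = 1.008×10^-5 K/W
  R_aluminium = (1/3.06 − 1/3.10)/(4πk) = 0.004217/(4π·181) = 1.854×10^-6 K/W
  R_cellular glass = (1/3.10 − 1/3.30)/(4πk) = 0.01955/(4π·0.0679) = 0.02291 K/W
  R_fibreglass batt = (1/3.30 − 1/3.54)/(4πk) = 0.02054/(4π·0.0441) = 0.03707 K/W
ΣR = 1.008×10^-5 + 1.854×10^-6 + 0.02291 + 0.03707 = 0.05999 K/W
Q = ΔT/ΣR = (36.8 °C − 6.4 °C)/0.05999 = 506.8 W
From the inner boundary to the cellular glass/fibreglass batt interface, ΣR_partial = 0.02292 K/W.
T_interface = T_in − Q·ΣR_partial = 36.8 °C − (506.8)(0.02292) = 25.2 °C

T = 25.2 °C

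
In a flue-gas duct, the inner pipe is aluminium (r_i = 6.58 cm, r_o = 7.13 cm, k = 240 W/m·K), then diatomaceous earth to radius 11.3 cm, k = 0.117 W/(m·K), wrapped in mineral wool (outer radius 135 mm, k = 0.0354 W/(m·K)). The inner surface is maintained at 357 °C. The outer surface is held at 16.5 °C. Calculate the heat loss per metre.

Q' = 239 W/m

Treat each layer as a resistance in series:
  R'_aluminium = ln(0.0713/0.0658)/(2πk) = 0.08028/(2π·240) = 5.324×10^-5 m·K/W
  R'_diatomaceous earth = ln(0.113/0.0713)/(2πk) = 0.4605/(2π·0.117) = 0.6264 m·K/W
  R'_mineral wool = ln(0.135/0.113)/(2πk) = 0.1779/(2π·0.0354) = 0.7998 m·K/W
ΣR = 5.324×10^-5 + 0.6264 + 0.7998 = 1.426 m·K/W
Q' = ΔT/ΣR = (357 °C − 16.5 °C)/1.426 = 239 W/m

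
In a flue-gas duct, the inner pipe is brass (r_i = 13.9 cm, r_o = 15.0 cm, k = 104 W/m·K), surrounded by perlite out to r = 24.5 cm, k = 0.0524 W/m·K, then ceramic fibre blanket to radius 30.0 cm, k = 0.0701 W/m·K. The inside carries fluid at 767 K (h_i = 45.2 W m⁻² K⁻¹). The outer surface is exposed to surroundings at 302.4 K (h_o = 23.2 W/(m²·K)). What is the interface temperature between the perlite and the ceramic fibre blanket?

Treat each layer as a resistance in series:
  R'_conv,in = 1/(2πr h) = 1/(2π·0.139·45.2) = 0.02533 m·K/W
  R'_brass = ln(0.150/0.139)/(2πk) = 0.07616/(2π·104) = 1.166×10^-4 m·K/W
  R'_perlite = ln(0.245/0.150)/(2πk) = 0.4906/(2π·0.0524) = 1.490 m·K/W
  R'_ceramic fibre blanket = ln(0.300/0.245)/(2πk) = 0.2025/(2π·0.0701) = 0.4598 m·K/W
  R'_conv,out = 1/(2πr h) = 1/(2π·0.300·23.2) = 0.02287 m·K/W
ΣR = 0.02533 + 1.166×10^-4 + 1.490 + 0.4598 + 0.02287 = 1.998 m·K/W
Q' = ΔT/ΣR = (767 K − 302.4 K)/1.998 = 232.5 W/m
From the inner boundary to the perlite/ceramic fibre blanket interface, ΣR_partial = 1.515 m·K/W.
T_interface = T_in − Q'·ΣR_partial = 767 K − (232.5)(1.515) = 415 K

T = 415 K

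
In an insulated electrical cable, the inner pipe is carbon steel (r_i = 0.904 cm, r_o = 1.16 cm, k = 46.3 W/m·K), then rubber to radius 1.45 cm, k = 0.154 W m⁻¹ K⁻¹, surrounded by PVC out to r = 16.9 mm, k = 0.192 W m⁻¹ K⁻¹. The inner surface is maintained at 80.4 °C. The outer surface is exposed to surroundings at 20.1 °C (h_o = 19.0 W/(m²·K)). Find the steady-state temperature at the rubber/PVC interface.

T = 64.1 °C

Resistance network (inner→outer):
  R'_carbon steel = ln(0.0116/0.00904)/(2πk) = 0.2493/(2π·46.3) = 8.571×10^-4 m·K/W
  R'_rubber = ln(0.0145/0.0116)/(2πk) = 0.2231/(2π·0.154) = 0.2306 m·K/W
  R'_PVC = ln(0.0169/0.0145)/(2πk) = 0.1532/(2π·0.192) = 0.1270 m·K/W
  R'_conv,out = 1/(2πr h) = 1/(2π·0.0169·19.0) = 0.4957 m·K/W
ΣR = 8.571×10^-4 + 0.2306 + 0.1270 + 0.4957 = 0.8542 m·K/W
Q' = ΔT/ΣR = (80.4 °C − 20.1 °C)/0.8542 = 70.59 W/m
From the inner boundary to the rubber/PVC interface, ΣR_partial = 0.2315 m·K/W.
T_interface = T_in − Q'·ΣR_partial = 80.4 °C − (70.59)(0.2315) = 64.1 °C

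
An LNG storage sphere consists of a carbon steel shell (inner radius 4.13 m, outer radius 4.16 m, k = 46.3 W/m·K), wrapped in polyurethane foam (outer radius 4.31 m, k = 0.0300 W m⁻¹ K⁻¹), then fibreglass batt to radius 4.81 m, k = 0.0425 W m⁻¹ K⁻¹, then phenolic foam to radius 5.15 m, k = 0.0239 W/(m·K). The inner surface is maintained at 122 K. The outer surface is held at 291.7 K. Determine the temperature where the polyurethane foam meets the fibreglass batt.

T = 155 K

Series thermal resistances, inner to outer:
  R_carbon steel = (1/4.13 − 1/4.16)/(4πk) = 0.001746/(4π·46.3) = 3.001×10^-6 K/W
  R_polyurethane foam = (1/4.16 − 1/4.31)/(4πk) = 0.008366/(4π·0.0300) = 0.02219 K/W
  R_fibreglass batt = (1/4.31 − 1/4.81)/(4πk) = 0.02412/(4π·0.0425) = 0.04516 K/W
  R_phenolic foam = (1/4.81 − 1/5.15)/(4πk) = 0.01373/(4π·0.0239) = 0.04570 K/W
ΣR = 3.001×10^-6 + 0.02219 + 0.04516 + 0.04570 = 0.1131 K/W
Q = ΔT/ΣR = (122 K − 291.7 K)/0.1131 = -1500 W
From the inner boundary to the polyurethane foam/fibreglass batt interface, ΣR_partial = 0.02219 K/W.
T_interface = T_in − Q·ΣR_partial = 122 K − (-1500)(0.02219) = 155 K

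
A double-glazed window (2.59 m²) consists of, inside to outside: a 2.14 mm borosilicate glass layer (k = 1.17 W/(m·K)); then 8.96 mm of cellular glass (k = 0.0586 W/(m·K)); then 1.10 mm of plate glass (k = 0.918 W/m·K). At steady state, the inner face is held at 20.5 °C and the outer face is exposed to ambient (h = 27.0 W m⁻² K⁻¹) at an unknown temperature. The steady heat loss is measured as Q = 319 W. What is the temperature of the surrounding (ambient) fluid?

Sum the resistances:
  R_borosilicate glass = L/(kA) = 0.00214/(1.17·2.59) = 7.062×10^-4 K/W
  R_cellular glass = L/(kA) = 0.00896/(0.0586·2.59) = 0.05904 K/W
  R_plate glass = L/(kA) = 0.00110/(0.918·2.59) = 4.626×10^-4 K/W
  R_conv,out = 1/(hA) = 1/(27.0·2.59) = 0.01430 K/W
ΣR = 0.07450 K/W
ΔT = Q·ΣR = 319 × 0.07450 = 23.77 K
Heat flows outward, so T_out = T_in − ΔT = 20.5 − 23.77 = -3.27 °C

T_out = -3.27 °C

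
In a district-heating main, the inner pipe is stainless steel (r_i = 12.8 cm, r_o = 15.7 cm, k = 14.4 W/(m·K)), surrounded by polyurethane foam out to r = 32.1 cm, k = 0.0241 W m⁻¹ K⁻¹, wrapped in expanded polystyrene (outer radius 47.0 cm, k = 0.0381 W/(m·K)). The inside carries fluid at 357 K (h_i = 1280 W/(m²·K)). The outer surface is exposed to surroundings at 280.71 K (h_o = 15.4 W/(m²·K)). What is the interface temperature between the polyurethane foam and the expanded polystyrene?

Series thermal resistances, inner to outer:
  R'_conv,in = 1/(2πr h) = 1/(2π·0.128·1280) = 9.714×10^-4 m·K/W
  R'_stainless steel = ln(0.157/0.128)/(2πk) = 0.2042/(2π·14.4) = 0.002257 m·K/W
  R'_polyurethane foam = ln(0.321/0.157)/(2πk) = 0.7152/(2π·0.0241) = 4.723 m·K/W
  R'_expanded polystyrene = ln(0.470/0.321)/(2πk) = 0.3813/(2π·0.0381) = 1.593 m·K/W
  R'_conv,out = 1/(2πr h) = 1/(2π·0.470·15.4) = 0.02199 m·K/W
ΣR = 9.714×10^-4 + 0.002257 + 4.723 + 1.593 + 0.02199 = 6.341 m·K/W
Q' = ΔT/ΣR = (357 K − 280.71 K)/6.341 = 12.03 W/m
From the inner boundary to the polyurethane foam/expanded polystyrene interface, ΣR_partial = 4.726 m·K/W.
T_interface = T_in − Q'·ΣR_partial = 357 K − (12.03)(4.726) = 300.1 K

T = 300.1 K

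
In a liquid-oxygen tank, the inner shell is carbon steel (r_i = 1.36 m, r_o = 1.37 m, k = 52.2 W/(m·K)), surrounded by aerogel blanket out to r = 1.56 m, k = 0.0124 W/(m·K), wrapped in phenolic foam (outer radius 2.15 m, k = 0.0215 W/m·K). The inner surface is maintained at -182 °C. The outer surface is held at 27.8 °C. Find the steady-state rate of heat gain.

Treat each layer as a resistance in series:
  R_carbon steel = (1/1.36 − 1/1.37)/(4πk) = 0.005367/(4π·52.2) = 8.182×10^-6 K/W
  R_aerogel blanket = (1/1.37 − 1/1.56)/(4πk) = 0.08890/(4π·0.0124) = 0.5705 K/W
  R_phenolic foam = (1/1.56 − 1/2.15)/(4πk) = 0.1759/(4π·0.0215) = 0.6511 K/W
ΣR = 8.182×10^-6 + 0.5705 + 0.6511 = 1.222 K/W
Q = ΔT/ΣR = (-182 °C − 27.8 °C)/1.222 = -172 W
(Negative Q ⇒ heat flows inward; heat gain = 172 W.)

Q = 172 W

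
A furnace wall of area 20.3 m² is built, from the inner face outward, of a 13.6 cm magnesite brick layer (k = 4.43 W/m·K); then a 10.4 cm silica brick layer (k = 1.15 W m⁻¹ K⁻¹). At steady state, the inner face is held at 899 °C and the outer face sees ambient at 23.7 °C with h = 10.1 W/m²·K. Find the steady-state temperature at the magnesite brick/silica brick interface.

Treat each layer as a resistance in series:
  R_magnesite brick = L/(kA) = 0.136/(4.43·20.3) = 0.001512 K/W
  R_silica brick = L/(kA) = 0.104/(1.15·20.3) = 0.004455 K/W
  R_conv,out = 1/(hA) = 1/(10.1·20.3) = 0.004877 K/W
ΣR = 0.001512 + 0.004455 + 0.004877 = 0.01084 K/W
Q = ΔT/ΣR = (899 °C − 23.7 °C)/0.01084 = 80750 W
From the inner boundary to the magnesite brick/silica brick interface, ΣR_partial = 0.001512 K/W.
T_interface = T_in − Q·ΣR_partial = 899 °C − (80750)(0.001512) = 777 °C

T = 777 °C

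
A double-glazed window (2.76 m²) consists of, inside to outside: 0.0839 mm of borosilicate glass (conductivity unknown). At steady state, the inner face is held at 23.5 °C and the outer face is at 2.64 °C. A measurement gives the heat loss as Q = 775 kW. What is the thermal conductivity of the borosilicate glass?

k = 1.13 W/m·K

ΣR = ΔT/Q = |23.5 − 2.64|/7.75×10^5 = 2.692×10^-5 K/W
L/(kA) = 2.692×10^-5 ⇒ k = 8.39×10^-5/(2.692×10^-5·2.76) = 1.13 W/m·K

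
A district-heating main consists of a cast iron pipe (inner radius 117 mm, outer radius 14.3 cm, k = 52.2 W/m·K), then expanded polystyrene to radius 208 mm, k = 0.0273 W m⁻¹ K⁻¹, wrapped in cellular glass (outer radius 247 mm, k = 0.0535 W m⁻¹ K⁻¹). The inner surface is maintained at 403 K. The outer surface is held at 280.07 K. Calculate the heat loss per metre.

Q' = 45.6 W/m

Resistance network (inner→outer):
  R'_cast iron = ln(0.143/0.117)/(2πk) = 0.2007/(2π·52.2) = 6.118×10^-4 m·K/W
  R'_expanded polystyrene = ln(0.208/0.143)/(2πk) = 0.3747/(2π·0.0273) = 2.184 m·K/W
  R'_cellular glass = ln(0.247/0.208)/(2πk) = 0.1719/(2π·0.0535) = 0.5112 m·K/W
ΣR = 6.118×10^-4 + 2.184 + 0.5112 = 2.696 m·K/W
Q' = ΔT/ΣR = (403 K − 280.07 K)/2.696 = 45.6 W/m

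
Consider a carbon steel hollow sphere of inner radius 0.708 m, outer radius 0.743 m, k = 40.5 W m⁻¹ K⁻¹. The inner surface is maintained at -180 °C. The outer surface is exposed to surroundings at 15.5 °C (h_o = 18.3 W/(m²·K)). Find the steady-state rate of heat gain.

Q = 24.4 kW

Series thermal resistances, inner to outer:
  R_carbon steel = (1/0.708 − 1/0.743)/(4πk) = 0.06653/(4π·40.5) = 1.307×10^-4 K/W
  R_conv,out = 1/(4πr²h) = 1/(4π·0.743²·18.3) = 0.007877 K/W
ΣR = 1.307×10^-4 + 0.007877 = 0.008008 K/W
Q = ΔT/ΣR = (-180 °C − 15.5 °C)/0.008008 = -24400 W
(Negative Q ⇒ heat flows inward; heat gain = 24400 W.)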